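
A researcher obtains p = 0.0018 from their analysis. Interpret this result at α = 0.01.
Since p = 0.0018 < α = 0.01, reject H₀.
There is sufficient evidence to reject the null hypothesis; the result is statistically significant at the 0.01 level.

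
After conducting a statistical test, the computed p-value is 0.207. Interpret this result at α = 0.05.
Since p = 0.207 > α = 0.05, fail to reject H₀.
There is insufficient evidence to reject the null hypothesis; the result is not statistically significant at the 0.05 level.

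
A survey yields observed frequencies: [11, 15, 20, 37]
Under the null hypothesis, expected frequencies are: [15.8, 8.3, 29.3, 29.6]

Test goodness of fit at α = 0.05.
Chi-square goodness of fit test:
H₀: observed counts match expected distribution
H₁: observed counts differ from expected distribution
df = k - 1 = 3
χ² = Σ(O - E)²/E
   = (11 - 15.8)²/15.8 + (15 - 8.3)²/8.3 + (20 - 29.3)²/29.3 + (37 - 29.6)²/29.6
   = 1.458 + 5.408 + 2.952 + 1.850
   = 11.67
p-value = 0.0086

Since p-value < α = 0.05, we reject H₀.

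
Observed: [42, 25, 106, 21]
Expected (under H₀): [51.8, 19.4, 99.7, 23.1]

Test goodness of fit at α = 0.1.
Chi-square goodness of fit test:
H₀: observed counts match expected distribution
H₁: observed counts differ from expected distribution
df = k - 1 = 3
χ² = Σ(O - E)²/E
   = (42 - 51.8)²/51.8 + (25 - 19.4)²/19.4 + (106 - 99.7)²/99.7 + (21 - 23.1)²/23.1
   = 1.854 + 1.616 + 0.398 + 0.191
   = 4.06
p-value = 0.2551

Since p-value > α = 0.1, we fail to reject H₀.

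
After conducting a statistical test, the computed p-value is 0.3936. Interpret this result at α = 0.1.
Since p = 0.3936 > α = 0.1, fail to reject H₀.
There is insufficient evidence to reject the null hypothesis; the result is not statistically significant at the 0.1 level.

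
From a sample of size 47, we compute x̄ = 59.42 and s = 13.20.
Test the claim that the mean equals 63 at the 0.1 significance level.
One-sample t-test:
H₀: μ = 63
H₁: μ ≠ 63
df = n - 1 = 46
t = (x̄ - μ₀) / (s/√n) = (59.42 - 63) / (13.20/√47) = -1.859
p-value = 0.0694

Since p-value < α = 0.1, we reject H₀.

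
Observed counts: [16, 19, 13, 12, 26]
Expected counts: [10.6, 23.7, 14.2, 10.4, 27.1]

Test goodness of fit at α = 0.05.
Chi-square goodness of fit test:
H₀: observed counts match expected distribution
H₁: observed counts differ from expected distribution
df = k - 1 = 4
χ² = Σ(O - E)²/E
   = (16 - 10.6)²/10.6 + (19 - 23.7)²/23.7 + (13 - 14.2)²/14.2 + (12 - 10.4)²/10.4 + (26 - 27.1)²/27.1
   = 2.751 + 0.932 + 0.101 + 0.246 + 0.045
   = 4.08
p-value = 0.3959

Since p-value > α = 0.05, we fail to reject H₀.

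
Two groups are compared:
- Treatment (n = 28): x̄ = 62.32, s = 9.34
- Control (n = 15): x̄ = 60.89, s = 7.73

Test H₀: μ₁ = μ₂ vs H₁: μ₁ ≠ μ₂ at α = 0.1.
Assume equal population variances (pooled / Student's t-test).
Student's two-sample t-test (equal variances):
H₀: μ₁ = μ₂
H₁: μ₁ ≠ μ₂
df = n₁ + n₂ - 2 = 41
Pooled variance s_p² = [(n₁-1)s₁² + (n₂-1)s₂²] / (n₁ + n₂ - 2) = [(27)(9.34²) + (14)(7.73²)] / 41 = 77.8513
SE = √(s_p²(1/n₁ + 1/n₂)) = √(77.8513 × (1/28 + 1/15)) = 2.8232
t = (x̄₁ - x̄₂) / SE = (62.32 - 60.89) / 2.8232 = 1.43 / 2.8232 = 0.507
p-value = 0.6152

Since p-value > α = 0.1, we fail to reject H₀.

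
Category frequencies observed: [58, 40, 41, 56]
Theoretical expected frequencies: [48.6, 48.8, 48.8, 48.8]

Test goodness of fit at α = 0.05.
Chi-square goodness of fit test:
H₀: observed counts match expected distribution
H₁: observed counts differ from expected distribution
df = k - 1 = 3
χ² = Σ(O - E)²/E
   = (58 - 48.6)²/48.6 + (40 - 48.8)²/48.8 + (41 - 48.8)²/48.8 + (56 - 48.8)²/48.8
   = 1.818 + 1.587 + 1.247 + 1.062
   = 5.71
p-value = 0.1264

Since p-value > α = 0.05, we fail to reject H₀.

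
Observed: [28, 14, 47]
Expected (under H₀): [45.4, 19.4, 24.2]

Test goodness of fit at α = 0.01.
Chi-square goodness of fit test:
H₀: observed counts match expected distribution
H₁: observed counts differ from expected distribution
df = k - 1 = 2
χ² = Σ(O - E)²/E
   = (28 - 45.4)²/45.4 + (14 - 19.4)²/19.4 + (47 - 24.2)²/24.2
   = 6.669 + 1.503 + 21.481
   = 29.65
p-value < 0.0001

Since p-value < α = 0.01, we reject H₀.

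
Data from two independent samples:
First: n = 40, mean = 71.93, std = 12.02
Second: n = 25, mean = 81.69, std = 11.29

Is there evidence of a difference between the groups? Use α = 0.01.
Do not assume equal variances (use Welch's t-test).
Welch's two-sample t-test:
H₀: μ₁ = μ₂
H₁: μ₁ ≠ μ₂
s₁²/n₁ = 12.02²/40 = 3.6120,  s₂²/n₂ = 11.29²/25 = 5.0986
SE = √(s₁²/n₁ + s₂²/n₂) = √(3.6120 + 5.0986) = 2.9514
df (Welch-Satterthwaite) = (s₁²/n₁ + s₂²/n₂)² / [(s₁²/n₁)²/(n₁-1) + (s₂²/n₂)²/(n₂-1)] ≈ 53.52
t = (x̄₁ - x̄₂) / SE = (71.93 - 81.69) / 2.9514 = -9.76 / 2.9514 = -3.307
p-value = 0.0017

Since p-value < α = 0.01, we reject H₀.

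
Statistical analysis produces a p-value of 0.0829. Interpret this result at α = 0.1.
Since p = 0.0829 < α = 0.1, reject H₀.
There is sufficient evidence to reject the null hypothesis; the result is statistically significant at the 0.1 level.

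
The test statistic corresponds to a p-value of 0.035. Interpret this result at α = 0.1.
Since p = 0.035 < α = 0.1, reject H₀.
There is sufficient evidence to reject the null hypothesis; the result is statistically significant at the 0.1 level.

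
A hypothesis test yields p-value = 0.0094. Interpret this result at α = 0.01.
Since p = 0.0094 < α = 0.01, reject H₀.
There is sufficient evidence to reject the null hypothesis; the result is statistically significant at the 0.01 level.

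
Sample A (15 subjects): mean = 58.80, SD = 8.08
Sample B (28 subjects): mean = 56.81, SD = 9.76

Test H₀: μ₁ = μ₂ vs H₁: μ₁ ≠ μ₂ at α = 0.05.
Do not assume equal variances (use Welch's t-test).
Welch's two-sample t-test:
H₀: μ₁ = μ₂
H₁: μ₁ ≠ μ₂
s₁²/n₁ = 8.08²/15 = 4.3524,  s₂²/n₂ = 9.76²/28 = 3.4021
SE = √(s₁²/n₁ + s₂²/n₂) = √(4.3524 + 3.4021) = 2.7847
df (Welch-Satterthwaite) = (s₁²/n₁ + s₂²/n₂)² / [(s₁²/n₁)²/(n₁-1) + (s₂²/n₂)²/(n₂-1)] ≈ 33.75
t = (x̄₁ - x̄₂) / SE = (58.80 - 56.81) / 2.7847 = 1.99 / 2.7847 = 0.715
p-value = 0.4798

Since p-value > α = 0.05, we fail to reject H₀.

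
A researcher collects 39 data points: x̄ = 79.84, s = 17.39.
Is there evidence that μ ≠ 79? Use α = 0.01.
One-sample t-test:
H₀: μ = 79
H₁: μ ≠ 79
df = n - 1 = 38
t = (x̄ - μ₀) / (s/√n) = (79.84 - 79) / (17.39/√39) = 0.302
p-value = 0.7646

Since p-value > α = 0.01, we fail to reject H₀.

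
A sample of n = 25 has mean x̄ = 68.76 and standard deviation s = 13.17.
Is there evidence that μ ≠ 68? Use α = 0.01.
One-sample t-test:
H₀: μ = 68
H₁: μ ≠ 68
df = n - 1 = 24
t = (x̄ - μ₀) / (s/√n) = (68.76 - 68) / (13.17/√25) = 0.289
p-value = 0.7754

Since p-value > α = 0.01, we fail to reject H₀.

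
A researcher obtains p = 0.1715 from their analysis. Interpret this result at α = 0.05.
Since p = 0.1715 > α = 0.05, fail to reject H₀.
There is insufficient evidence to reject the null hypothesis; the result is not statistically significant at the 0.05 level.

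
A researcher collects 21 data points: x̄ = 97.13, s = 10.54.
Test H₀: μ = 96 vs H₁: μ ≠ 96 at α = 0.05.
One-sample t-test:
H₀: μ = 96
H₁: μ ≠ 96
df = n - 1 = 20
t = (x̄ - μ₀) / (s/√n) = (97.13 - 96) / (10.54/√21) = 0.491
p-value = 0.6286

Since p-value > α = 0.05, we fail to reject H₀.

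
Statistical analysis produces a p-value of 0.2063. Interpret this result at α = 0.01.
Since p = 0.2063 > α = 0.01, fail to reject H₀.
There is insufficient evidence to reject the null hypothesis; the result is not statistically significant at the 0.01 level.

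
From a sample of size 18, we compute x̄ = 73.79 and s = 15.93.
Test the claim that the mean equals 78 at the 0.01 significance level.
One-sample t-test:
H₀: μ = 78
H₁: μ ≠ 78
df = n - 1 = 17
t = (x̄ - μ₀) / (s/√n) = (73.79 - 78) / (15.93/√18) = -1.121
p-value = 0.2778

Since p-value > α = 0.01, we fail to reject H₀.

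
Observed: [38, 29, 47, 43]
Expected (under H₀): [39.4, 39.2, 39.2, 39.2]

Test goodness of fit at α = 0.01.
Chi-square goodness of fit test:
H₀: observed counts match expected distribution
H₁: observed counts differ from expected distribution
df = k - 1 = 3
χ² = Σ(O - E)²/E
   = (38 - 39.4)²/39.4 + (29 - 39.2)²/39.2 + (47 - 39.2)²/39.2 + (43 - 39.2)²/39.2
   = 0.050 + 2.654 + 1.552 + 0.368
   = 4.62
p-value = 0.2015

Since p-value > α = 0.01, we fail to reject H₀.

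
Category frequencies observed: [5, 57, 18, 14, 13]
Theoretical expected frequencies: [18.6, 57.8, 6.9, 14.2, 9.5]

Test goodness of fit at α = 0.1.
Chi-square goodness of fit test:
H₀: observed counts match expected distribution
H₁: observed counts differ from expected distribution
df = k - 1 = 4
χ² = Σ(O - E)²/E
   = (5 - 18.6)²/18.6 + (57 - 57.8)²/57.8 + (18 - 6.9)²/6.9 + (14 - 14.2)²/14.2 + (13 - 9.5)²/9.5
   = 9.944 + 0.011 + 17.857 + 0.003 + 1.289
   = 29.10
p-value < 0.0001

Since p-value < α = 0.1, we reject H₀.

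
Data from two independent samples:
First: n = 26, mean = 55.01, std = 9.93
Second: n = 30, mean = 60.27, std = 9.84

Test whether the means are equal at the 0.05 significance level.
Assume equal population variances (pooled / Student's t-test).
Student's two-sample t-test (equal variances):
H₀: μ₁ = μ₂
H₁: μ₁ ≠ μ₂
df = n₁ + n₂ - 2 = 54
Pooled variance s_p² = [(n₁-1)s₁² + (n₂-1)s₂²] / (n₁ + n₂ - 2) = [(25)(9.93²) + (29)(9.84²)] / 54 = 97.6493
SE = √(s_p²(1/n₁ + 1/n₂)) = √(97.6493 × (1/26 + 1/30)) = 2.6478
t = (x̄₁ - x̄₂) / SE = (55.01 - 60.27) / 2.6478 = -5.26 / 2.6478 = -1.987
p-value = 0.0521

Since p-value > α = 0.05, we fail to reject H₀.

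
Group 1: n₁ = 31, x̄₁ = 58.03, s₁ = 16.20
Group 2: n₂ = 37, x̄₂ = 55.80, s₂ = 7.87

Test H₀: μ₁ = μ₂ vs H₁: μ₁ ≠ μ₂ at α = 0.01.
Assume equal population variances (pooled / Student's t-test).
Student's two-sample t-test (equal variances):
H₀: μ₁ = μ₂
H₁: μ₁ ≠ μ₂
df = n₁ + n₂ - 2 = 66
Pooled variance s_p² = [(n₁-1)s₁² + (n₂-1)s₂²] / (n₁ + n₂ - 2) = [(30)(16.20²) + (36)(7.87²)] / 66 = 153.0747
SE = √(s_p²(1/n₁ + 1/n₂)) = √(153.0747 × (1/31 + 1/37)) = 3.0125
t = (x̄₁ - x̄₂) / SE = (58.03 - 55.80) / 3.0125 = 2.23 / 3.0125 = 0.740
p-value = 0.4618

Since p-value > α = 0.01, we fail to reject H₀.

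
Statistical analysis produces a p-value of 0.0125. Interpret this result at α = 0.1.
Since p = 0.0125 < α = 0.1, reject H₀.
There is sufficient evidence to reject the null hypothesis; the result is statistically significant at the 0.1 level.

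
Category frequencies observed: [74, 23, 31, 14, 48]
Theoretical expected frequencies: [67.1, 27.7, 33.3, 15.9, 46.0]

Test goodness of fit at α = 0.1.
Chi-square goodness of fit test:
H₀: observed counts match expected distribution
H₁: observed counts differ from expected distribution
df = k - 1 = 4
χ² = Σ(O - E)²/E
   = (74 - 67.1)²/67.1 + (23 - 27.7)²/27.7 + (31 - 33.3)²/33.3 + (14 - 15.9)²/15.9 + (48 - 46.0)²/46.0
   = 0.710 + 0.797 + 0.159 + 0.227 + 0.087
   = 1.98
p-value = 0.7395

Since p-value > α = 0.1, we fail to reject H₀.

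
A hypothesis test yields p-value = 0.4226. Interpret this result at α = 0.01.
Since p = 0.4226 > α = 0.01, fail to reject H₀.
There is insufficient evidence to reject the null hypothesis; the result is not statistically significant at the 0.01 level.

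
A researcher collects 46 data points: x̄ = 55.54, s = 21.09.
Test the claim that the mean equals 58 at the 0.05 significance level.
One-sample t-test:
H₀: μ = 58
H₁: μ ≠ 58
df = n - 1 = 45
t = (x̄ - μ₀) / (s/√n) = (55.54 - 58) / (21.09/√46) = -0.791
p-value = 0.4330

Since p-value > α = 0.05, we fail to reject H₀.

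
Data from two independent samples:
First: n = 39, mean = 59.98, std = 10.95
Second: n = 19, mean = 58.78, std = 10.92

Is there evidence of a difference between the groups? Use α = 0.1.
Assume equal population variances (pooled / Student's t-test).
Student's two-sample t-test (equal variances):
H₀: μ₁ = μ₂
H₁: μ₁ ≠ μ₂
df = n₁ + n₂ - 2 = 56
Pooled variance s_p² = [(n₁-1)s₁² + (n₂-1)s₂²] / (n₁ + n₂ - 2) = [(38)(10.95²) + (18)(10.92²)] / 56 = 119.6916
SE = √(s_p²(1/n₁ + 1/n₂)) = √(119.6916 × (1/39 + 1/19)) = 3.0608
t = (x̄₁ - x̄₂) / SE = (59.98 - 58.78) / 3.0608 = 1.20 / 3.0608 = 0.392
p-value = 0.6965

Since p-value > α = 0.1, we fail to reject H₀.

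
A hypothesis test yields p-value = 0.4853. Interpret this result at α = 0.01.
Since p = 0.4853 > α = 0.01, fail to reject H₀.
There is insufficient evidence to reject the null hypothesis; the result is not statistically significant at the 0.01 level.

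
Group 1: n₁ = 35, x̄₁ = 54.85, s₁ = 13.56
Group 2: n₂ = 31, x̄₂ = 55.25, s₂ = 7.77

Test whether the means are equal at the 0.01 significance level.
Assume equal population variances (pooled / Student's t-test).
Student's two-sample t-test (equal variances):
H₀: μ₁ = μ₂
H₁: μ₁ ≠ μ₂
df = n₁ + n₂ - 2 = 64
Pooled variance s_p² = [(n₁-1)s₁² + (n₂-1)s₂²] / (n₁ + n₂ - 2) = [(34)(13.56²) + (30)(7.77²)] / 64 = 125.9826
SE = √(s_p²(1/n₁ + 1/n₂)) = √(125.9826 × (1/35 + 1/31)) = 2.7683
t = (x̄₁ - x̄₂) / SE = (54.85 - 55.25) / 2.7683 = -0.40 / 2.7683 = -0.144
p-value = 0.8856

Since p-value > α = 0.01, we fail to reject H₀.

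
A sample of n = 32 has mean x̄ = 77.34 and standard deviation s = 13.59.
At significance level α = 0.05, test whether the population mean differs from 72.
One-sample t-test:
H₀: μ = 72
H₁: μ ≠ 72
df = n - 1 = 31
t = (x̄ - μ₀) / (s/√n) = (77.34 - 72) / (13.59/√32) = 2.223
p-value = 0.0337

Since p-value < α = 0.05, we reject H₀.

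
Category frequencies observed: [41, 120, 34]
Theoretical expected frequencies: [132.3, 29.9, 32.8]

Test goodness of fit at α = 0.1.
Chi-square goodness of fit test:
H₀: observed counts match expected distribution
H₁: observed counts differ from expected distribution
df = k - 1 = 2
χ² = Σ(O - E)²/E
   = (41 - 132.3)²/132.3 + (120 - 29.9)²/29.9 + (34 - 32.8)²/32.8
   = 63.006 + 271.505 + 0.044
   = 334.56
p-value < 0.0001

Since p-value < α = 0.1, we reject H₀.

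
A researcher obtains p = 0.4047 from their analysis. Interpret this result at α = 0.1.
Since p = 0.4047 > α = 0.1, fail to reject H₀.
There is insufficient evidence to reject the null hypothesis; the result is not statistically significant at the 0.1 level.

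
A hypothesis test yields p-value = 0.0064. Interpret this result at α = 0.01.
Since p = 0.0064 < α = 0.01, reject H₀.
There is sufficient evidence to reject the null hypothesis; the result is statistically significant at the 0.01 level.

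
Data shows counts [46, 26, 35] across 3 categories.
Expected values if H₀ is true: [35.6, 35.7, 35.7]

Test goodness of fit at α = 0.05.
Chi-square goodness of fit test:
H₀: observed counts match expected distribution
H₁: observed counts differ from expected distribution
df = k - 1 = 2
χ² = Σ(O - E)²/E
   = (46 - 35.6)²/35.6 + (26 - 35.7)²/35.7 + (35 - 35.7)²/35.7
   = 3.038 + 2.636 + 0.014
   = 5.69
p-value = 0.0582

Since p-value > α = 0.05, we fail to reject H₀.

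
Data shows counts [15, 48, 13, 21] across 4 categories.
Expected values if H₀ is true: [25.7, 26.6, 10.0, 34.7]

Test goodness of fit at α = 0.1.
Chi-square goodness of fit test:
H₀: observed counts match expected distribution
H₁: observed counts differ from expected distribution
df = k - 1 = 3
χ² = Σ(O - E)²/E
   = (15 - 25.7)²/25.7 + (48 - 26.6)²/26.6 + (13 - 10.0)²/10.0 + (21 - 34.7)²/34.7
   = 4.455 + 17.217 + 0.900 + 5.409
   = 27.98
p-value < 0.0001

Since p-value < α = 0.1, we reject H₀.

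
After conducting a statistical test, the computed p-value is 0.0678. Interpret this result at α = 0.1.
Since p = 0.0678 < α = 0.1, reject H₀.
There is sufficient evidence to reject the null hypothesis; the result is statistically significant at the 0.1 level.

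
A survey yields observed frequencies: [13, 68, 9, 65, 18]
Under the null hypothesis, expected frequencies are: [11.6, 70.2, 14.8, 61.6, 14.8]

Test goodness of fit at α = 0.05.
Chi-square goodness of fit test:
H₀: observed counts match expected distribution
H₁: observed counts differ from expected distribution
df = k - 1 = 4
χ² = Σ(O - E)²/E
   = (13 - 11.6)²/11.6 + (68 - 70.2)²/70.2 + (9 - 14.8)²/14.8 + (65 - 61.6)²/61.6 + (18 - 14.8)²/14.8
   = 0.169 + 0.069 + 2.273 + 0.188 + 0.692
   = 3.39
p-value = 0.4947

Since p-value > α = 0.05, we fail to reject H₀.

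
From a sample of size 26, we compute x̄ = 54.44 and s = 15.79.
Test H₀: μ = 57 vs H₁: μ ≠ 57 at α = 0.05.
One-sample t-test:
H₀: μ = 57
H₁: μ ≠ 57
df = n - 1 = 25
t = (x̄ - μ₀) / (s/√n) = (54.44 - 57) / (15.79/√26) = -0.827
p-value = 0.4162

Since p-value > α = 0.05, we fail to reject H₀.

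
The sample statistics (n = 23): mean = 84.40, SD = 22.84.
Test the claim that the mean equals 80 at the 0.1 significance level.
One-sample t-test:
H₀: μ = 80
H₁: μ ≠ 80
df = n - 1 = 22
t = (x̄ - μ₀) / (s/√n) = (84.40 - 80) / (22.84/√23) = 0.924
p-value = 0.3656

Since p-value > α = 0.1, we fail to reject H₀.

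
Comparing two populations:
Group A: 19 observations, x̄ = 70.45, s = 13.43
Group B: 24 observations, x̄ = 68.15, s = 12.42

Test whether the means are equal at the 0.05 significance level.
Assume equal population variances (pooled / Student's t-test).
Student's two-sample t-test (equal variances):
H₀: μ₁ = μ₂
H₁: μ₁ ≠ μ₂
df = n₁ + n₂ - 2 = 41
Pooled variance s_p² = [(n₁-1)s₁² + (n₂-1)s₂²] / (n₁ + n₂ - 2) = [(18)(13.43²) + (23)(12.42²)] / 41 = 165.7187
SE = √(s_p²(1/n₁ + 1/n₂)) = √(165.7187 × (1/19 + 1/24)) = 3.9531
t = (x̄₁ - x̄₂) / SE = (70.45 - 68.15) / 3.9531 = 2.30 / 3.9531 = 0.582
p-value = 0.5639

Since p-value > α = 0.05, we fail to reject H₀.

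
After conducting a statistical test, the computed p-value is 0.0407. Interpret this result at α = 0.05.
Since p = 0.0407 < α = 0.05, reject H₀.
There is sufficient evidence to reject the null hypothesis; the result is statistically significant at the 0.05 level.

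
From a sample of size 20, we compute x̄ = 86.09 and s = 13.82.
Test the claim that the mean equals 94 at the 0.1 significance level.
One-sample t-test:
H₀: μ = 94
H₁: μ ≠ 94
df = n - 1 = 19
t = (x̄ - μ₀) / (s/√n) = (86.09 - 94) / (13.82/√20) = -2.560
p-value = 0.0192

Since p-value < α = 0.1, we reject H₀.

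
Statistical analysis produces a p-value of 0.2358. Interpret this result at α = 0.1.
Since p = 0.2358 > α = 0.1, fail to reject H₀.
There is insufficient evidence to reject the null hypothesis; the result is not statistically significant at the 0.1 level.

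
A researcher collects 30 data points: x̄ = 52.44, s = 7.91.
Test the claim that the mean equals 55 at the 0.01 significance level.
One-sample t-test:
H₀: μ = 55
H₁: μ ≠ 55
df = n - 1 = 29
t = (x̄ - μ₀) / (s/√n) = (52.44 - 55) / (7.91/√30) = -1.773
p-value = 0.0868

Since p-value > α = 0.01, we fail to reject H₀.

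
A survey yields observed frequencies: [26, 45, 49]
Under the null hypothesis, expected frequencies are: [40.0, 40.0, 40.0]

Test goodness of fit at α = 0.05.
Chi-square goodness of fit test:
H₀: observed counts match expected distribution
H₁: observed counts differ from expected distribution
df = k - 1 = 2
χ² = Σ(O - E)²/E
   = (26 - 40.0)²/40.0 + (45 - 40.0)²/40.0 + (49 - 40.0)²/40.0
   = 4.900 + 0.625 + 2.025
   = 7.55
p-value = 0.0229

Since p-value < α = 0.05, we reject H₀.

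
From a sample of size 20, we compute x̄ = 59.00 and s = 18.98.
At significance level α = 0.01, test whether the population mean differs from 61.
One-sample t-test:
H₀: μ = 61
H₁: μ ≠ 61
df = n - 1 = 19
t = (x̄ - μ₀) / (s/√n) = (59.00 - 61) / (18.98/√20) = -0.471
p-value = 0.6428

Since p-value > α = 0.01, we fail to reject H₀.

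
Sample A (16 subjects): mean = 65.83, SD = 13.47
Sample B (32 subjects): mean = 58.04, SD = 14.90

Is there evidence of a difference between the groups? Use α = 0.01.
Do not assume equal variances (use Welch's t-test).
Welch's two-sample t-test:
H₀: μ₁ = μ₂
H₁: μ₁ ≠ μ₂
s₁²/n₁ = 13.47²/16 = 11.3401,  s₂²/n₂ = 14.90²/32 = 6.9378
SE = √(s₁²/n₁ + s₂²/n₂) = √(11.3401 + 6.9378) = 4.2753
df (Welch-Satterthwaite) = (s₁²/n₁ + s₂²/n₂)² / [(s₁²/n₁)²/(n₁-1) + (s₂²/n₂)²/(n₂-1)] ≈ 32.99
t = (x̄₁ - x̄₂) / SE = (65.83 - 58.04) / 4.2753 = 7.79 / 4.2753 = 1.822
p-value = 0.0775

Since p-value > α = 0.01, we fail to reject H₀.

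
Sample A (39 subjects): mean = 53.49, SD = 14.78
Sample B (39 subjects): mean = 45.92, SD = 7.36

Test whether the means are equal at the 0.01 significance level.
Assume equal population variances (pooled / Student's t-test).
Student's two-sample t-test (equal variances):
H₀: μ₁ = μ₂
H₁: μ₁ ≠ μ₂
df = n₁ + n₂ - 2 = 76
Pooled variance s_p² = [(n₁-1)s₁² + (n₂-1)s₂²] / (n₁ + n₂ - 2) = [(38)(14.78²) + (38)(7.36²)] / 76 = 136.3090
SE = √(s_p²(1/n₁ + 1/n₂)) = √(136.3090 × (1/39 + 1/39)) = 2.6439
t = (x̄₁ - x̄₂) / SE = (53.49 - 45.92) / 2.6439 = 7.57 / 2.6439 = 2.863
p-value = 0.0054

Since p-value < α = 0.01, we reject H₀.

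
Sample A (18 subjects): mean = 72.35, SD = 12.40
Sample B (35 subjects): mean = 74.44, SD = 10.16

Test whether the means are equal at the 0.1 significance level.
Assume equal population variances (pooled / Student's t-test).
Student's two-sample t-test (equal variances):
H₀: μ₁ = μ₂
H₁: μ₁ ≠ μ₂
df = n₁ + n₂ - 2 = 51
Pooled variance s_p² = [(n₁-1)s₁² + (n₂-1)s₂²] / (n₁ + n₂ - 2) = [(17)(12.40²) + (34)(10.16²)] / 51 = 120.0704
SE = √(s_p²(1/n₁ + 1/n₂)) = √(120.0704 × (1/18 + 1/35)) = 3.1782
t = (x̄₁ - x̄₂) / SE = (72.35 - 74.44) / 3.1782 = -2.09 / 3.1782 = -0.658
p-value = 0.5138

Since p-value > α = 0.1, we fail to reject H₀.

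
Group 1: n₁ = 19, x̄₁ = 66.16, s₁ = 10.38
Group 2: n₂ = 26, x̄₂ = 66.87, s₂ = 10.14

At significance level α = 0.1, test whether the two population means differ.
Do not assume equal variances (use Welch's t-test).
Welch's two-sample t-test:
H₀: μ₁ = μ₂
H₁: μ₁ ≠ μ₂
s₁²/n₁ = 10.38²/19 = 5.6708,  s₂²/n₂ = 10.14²/26 = 3.9546
SE = √(s₁²/n₁ + s₂²/n₂) = √(5.6708 + 3.9546) = 3.1025
df (Welch-Satterthwaite) = (s₁²/n₁ + s₂²/n₂)² / [(s₁²/n₁)²/(n₁-1) + (s₂²/n₂)²/(n₂-1)] ≈ 38.41
t = (x̄₁ - x̄₂) / SE = (66.16 - 66.87) / 3.1025 = -0.71 / 3.1025 = -0.229
p-value = 0.8202

Since p-value > α = 0.1, we fail to reject H₀.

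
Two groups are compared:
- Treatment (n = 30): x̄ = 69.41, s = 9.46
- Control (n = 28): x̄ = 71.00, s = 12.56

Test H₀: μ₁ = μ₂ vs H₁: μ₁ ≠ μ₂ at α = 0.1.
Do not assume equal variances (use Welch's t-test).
Welch's two-sample t-test:
H₀: μ₁ = μ₂
H₁: μ₁ ≠ μ₂
s₁²/n₁ = 9.46²/30 = 2.9831,  s₂²/n₂ = 12.56²/28 = 5.6341
SE = √(s₁²/n₁ + s₂²/n₂) = √(2.9831 + 5.6341) = 2.9355
df (Welch-Satterthwaite) = (s₁²/n₁ + s₂²/n₂)² / [(s₁²/n₁)²/(n₁-1) + (s₂²/n₂)²/(n₂-1)] ≈ 50.09
t = (x̄₁ - x̄₂) / SE = (69.41 - 71.00) / 2.9355 = -1.59 / 2.9355 = -0.542
p-value = 0.5905

Since p-value > α = 0.1, we fail to reject H₀.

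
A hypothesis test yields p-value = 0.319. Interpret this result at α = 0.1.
Since p = 0.319 > α = 0.1, fail to reject H₀.
There is insufficient evidence to reject the null hypothesis; the result is not statistically significant at the 0.1 level.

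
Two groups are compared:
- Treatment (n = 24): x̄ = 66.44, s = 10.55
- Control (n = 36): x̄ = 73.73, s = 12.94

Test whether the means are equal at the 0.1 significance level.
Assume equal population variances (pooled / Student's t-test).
Student's two-sample t-test (equal variances):
H₀: μ₁ = μ₂
H₁: μ₁ ≠ μ₂
df = n₁ + n₂ - 2 = 58
Pooled variance s_p² = [(n₁-1)s₁² + (n₂-1)s₂²] / (n₁ + n₂ - 2) = [(23)(10.55²) + (35)(12.94²)] / 58 = 145.1807
SE = √(s_p²(1/n₁ + 1/n₂)) = √(145.1807 × (1/24 + 1/36)) = 3.1752
t = (x̄₁ - x̄₂) / SE = (66.44 - 73.73) / 3.1752 = -7.29 / 3.1752 = -2.296
p-value = 0.0253

Since p-value < α = 0.1, we reject H₀.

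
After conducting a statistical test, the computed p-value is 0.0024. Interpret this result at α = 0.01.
Since p = 0.0024 < α = 0.01, reject H₀.
There is sufficient evidence to reject the null hypothesis; the result is statistically significant at the 0.01 level.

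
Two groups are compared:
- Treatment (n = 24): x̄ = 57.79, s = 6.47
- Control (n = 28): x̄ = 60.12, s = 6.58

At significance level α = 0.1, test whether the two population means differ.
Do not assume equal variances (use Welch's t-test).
Welch's two-sample t-test:
H₀: μ₁ = μ₂
H₁: μ₁ ≠ μ₂
s₁²/n₁ = 6.47²/24 = 1.7442,  s₂²/n₂ = 6.58²/28 = 1.5463
SE = √(s₁²/n₁ + s₂²/n₂) = √(1.7442 + 1.5463) = 1.8140
df (Welch-Satterthwaite) = (s₁²/n₁ + s₂²/n₂)² / [(s₁²/n₁)²/(n₁-1) + (s₂²/n₂)²/(n₂-1)] ≈ 49.03
t = (x̄₁ - x̄₂) / SE = (57.79 - 60.12) / 1.8140 = -2.33 / 1.8140 = -1.284
p-value = 0.2050

Since p-value > α = 0.1, we fail to reject H₀.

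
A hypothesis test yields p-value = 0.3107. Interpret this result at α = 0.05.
Since p = 0.3107 > α = 0.05, fail to reject H₀.
There is insufficient evidence to reject the null hypothesis; the result is not statistically significant at the 0.05 level.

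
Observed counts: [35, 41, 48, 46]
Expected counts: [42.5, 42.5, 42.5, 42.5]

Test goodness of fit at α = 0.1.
Chi-square goodness of fit test:
H₀: observed counts match expected distribution
H₁: observed counts differ from expected distribution
df = k - 1 = 3
χ² = Σ(O - E)²/E
   = (35 - 42.5)²/42.5 + (41 - 42.5)²/42.5 + (48 - 42.5)²/42.5 + (46 - 42.5)²/42.5
   = 1.324 + 0.053 + 0.712 + 0.288
   = 2.38
p-value = 0.4980

Since p-value > α = 0.1, we fail to reject H₀.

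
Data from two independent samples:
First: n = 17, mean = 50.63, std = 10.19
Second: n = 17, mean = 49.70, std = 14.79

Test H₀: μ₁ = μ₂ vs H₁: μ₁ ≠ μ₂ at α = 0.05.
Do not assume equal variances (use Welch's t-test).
Welch's two-sample t-test:
H₀: μ₁ = μ₂
H₁: μ₁ ≠ μ₂
s₁²/n₁ = 10.19²/17 = 6.1080,  s₂²/n₂ = 14.79²/17 = 12.8673
SE = √(s₁²/n₁ + s₂²/n₂) = √(6.1080 + 12.8673) = 4.3561
df (Welch-Satterthwaite) = (s₁²/n₁ + s₂²/n₂)² / [(s₁²/n₁)²/(n₁-1) + (s₂²/n₂)²/(n₂-1)] ≈ 28.40
t = (x̄₁ - x̄₂) / SE = (50.63 - 49.70) / 4.3561 = 0.93 / 4.3561 = 0.213
p-value = 0.8325

Since p-value > α = 0.05, we fail to reject H₀.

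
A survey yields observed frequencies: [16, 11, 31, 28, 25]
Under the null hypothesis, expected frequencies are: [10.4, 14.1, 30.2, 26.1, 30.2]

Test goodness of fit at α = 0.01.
Chi-square goodness of fit test:
H₀: observed counts match expected distribution
H₁: observed counts differ from expected distribution
df = k - 1 = 4
χ² = Σ(O - E)²/E
   = (16 - 10.4)²/10.4 + (11 - 14.1)²/14.1 + (31 - 30.2)²/30.2 + (28 - 26.1)²/26.1 + (25 - 30.2)²/30.2
   = 3.015 + 0.682 + 0.021 + 0.138 + 0.895
   = 4.75
p-value = 0.3137

Since p-value > α = 0.01, we fail to reject H₀.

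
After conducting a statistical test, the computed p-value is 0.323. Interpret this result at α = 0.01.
Since p = 0.323 > α = 0.01, fail to reject H₀.
There is insufficient evidence to reject the null hypothesis; the result is not statistically significant at the 0.01 level.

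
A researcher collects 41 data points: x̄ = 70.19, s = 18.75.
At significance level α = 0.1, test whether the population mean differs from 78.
One-sample t-test:
H₀: μ = 78
H₁: μ ≠ 78
df = n - 1 = 40
t = (x̄ - μ₀) / (s/√n) = (70.19 - 78) / (18.75/√41) = -2.667
p-value = 0.0110

Since p-value < α = 0.1, we reject H₀.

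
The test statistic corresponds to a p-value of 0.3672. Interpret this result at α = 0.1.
Since p = 0.3672 > α = 0.1, fail to reject H₀.
There is insufficient evidence to reject the null hypothesis; the result is not statistically significant at the 0.1 level.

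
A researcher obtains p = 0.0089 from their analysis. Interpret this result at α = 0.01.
Since p = 0.0089 < α = 0.01, reject H₀.
There is sufficient evidence to reject the null hypothesis; the result is statistically significant at the 0.01 level.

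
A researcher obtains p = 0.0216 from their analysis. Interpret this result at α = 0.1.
Since p = 0.0216 < α = 0.1, reject H₀.
There is sufficient evidence to reject the null hypothesis; the result is statistically significant at the 0.1 level.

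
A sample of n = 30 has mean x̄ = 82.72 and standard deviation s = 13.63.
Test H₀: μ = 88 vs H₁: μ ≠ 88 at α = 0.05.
One-sample t-test:
H₀: μ = 88
H₁: μ ≠ 88
df = n - 1 = 29
t = (x̄ - μ₀) / (s/√n) = (82.72 - 88) / (13.63/√30) = -2.122
p-value = 0.0425

Since p-value < α = 0.05, we reject H₀.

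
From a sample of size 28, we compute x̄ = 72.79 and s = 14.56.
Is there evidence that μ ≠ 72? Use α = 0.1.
One-sample t-test:
H₀: μ = 72
H₁: μ ≠ 72
df = n - 1 = 27
t = (x̄ - μ₀) / (s/√n) = (72.79 - 72) / (14.56/√28) = 0.287
p-value = 0.7762

Since p-value > α = 0.1, we fail to reject H₀.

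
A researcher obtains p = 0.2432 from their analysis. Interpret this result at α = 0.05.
Since p = 0.2432 > α = 0.05, fail to reject H₀.
There is insufficient evidence to reject the null hypothesis; the result is not statistically significant at the 0.05 level.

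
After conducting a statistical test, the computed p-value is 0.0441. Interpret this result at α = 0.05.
Since p = 0.0441 < α = 0.05, reject H₀.
There is sufficient evidence to reject the null hypothesis; the result is statistically significant at the 0.05 level.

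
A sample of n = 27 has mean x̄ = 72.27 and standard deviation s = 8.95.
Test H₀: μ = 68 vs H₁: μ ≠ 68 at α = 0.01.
One-sample t-test:
H₀: μ = 68
H₁: μ ≠ 68
df = n - 1 = 26
t = (x̄ - μ₀) / (s/√n) = (72.27 - 68) / (8.95/√27) = 2.479
p-value = 0.0200

Since p-value > α = 0.01, we fail to reject H₀.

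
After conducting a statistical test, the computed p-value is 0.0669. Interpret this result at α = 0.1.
Since p = 0.0669 < α = 0.1, reject H₀.
There is sufficient evidence to reject the null hypothesis; the result is statistically significant at the 0.1 level.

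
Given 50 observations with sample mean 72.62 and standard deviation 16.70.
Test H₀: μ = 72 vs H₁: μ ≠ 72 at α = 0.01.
One-sample t-test:
H₀: μ = 72
H₁: μ ≠ 72
df = n - 1 = 49
t = (x̄ - μ₀) / (s/√n) = (72.62 - 72) / (16.70/√50) = 0.263
p-value = 0.7940

Since p-value > α = 0.01, we fail to reject H₀.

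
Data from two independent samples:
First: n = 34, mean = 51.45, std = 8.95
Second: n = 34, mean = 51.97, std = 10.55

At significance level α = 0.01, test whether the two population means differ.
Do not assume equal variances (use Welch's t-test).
Welch's two-sample t-test:
H₀: μ₁ = μ₂
H₁: μ₁ ≠ μ₂
s₁²/n₁ = 8.95²/34 = 2.3560,  s₂²/n₂ = 10.55²/34 = 3.2736
SE = √(s₁²/n₁ + s₂²/n₂) = √(2.3560 + 3.2736) = 2.3727
df (Welch-Satterthwaite) = (s₁²/n₁ + s₂²/n₂)² / [(s₁²/n₁)²/(n₁-1) + (s₂²/n₂)²/(n₂-1)] ≈ 64.29
t = (x̄₁ - x̄₂) / SE = (51.45 - 51.97) / 2.3727 = -0.52 / 2.3727 = -0.219
p-value = 0.8272

Since p-value > α = 0.01, we fail to reject H₀.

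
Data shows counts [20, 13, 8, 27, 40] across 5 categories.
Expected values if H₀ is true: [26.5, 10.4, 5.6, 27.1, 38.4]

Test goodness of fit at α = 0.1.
Chi-square goodness of fit test:
H₀: observed counts match expected distribution
H₁: observed counts differ from expected distribution
df = k - 1 = 4
χ² = Σ(O - E)²/E
   = (20 - 26.5)²/26.5 + (13 - 10.4)²/10.4 + (8 - 5.6)²/5.6 + (27 - 27.1)²/27.1 + (40 - 38.4)²/38.4
   = 1.594 + 0.650 + 1.029 + 0.000 + 0.067
   = 3.34
p-value = 0.5026

Since p-value > α = 0.1, we fail to reject H₀.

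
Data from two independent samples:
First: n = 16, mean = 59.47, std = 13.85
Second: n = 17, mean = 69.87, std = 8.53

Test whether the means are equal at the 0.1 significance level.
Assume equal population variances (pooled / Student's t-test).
Student's two-sample t-test (equal variances):
H₀: μ₁ = μ₂
H₁: μ₁ ≠ μ₂
df = n₁ + n₂ - 2 = 31
Pooled variance s_p² = [(n₁-1)s₁² + (n₂-1)s₂²] / (n₁ + n₂ - 2) = [(15)(13.85²) + (16)(8.53²)] / 31 = 130.3714
SE = √(s_p²(1/n₁ + 1/n₂)) = √(130.3714 × (1/16 + 1/17)) = 3.9771
t = (x̄₁ - x̄₂) / SE = (59.47 - 69.87) / 3.9771 = -10.40 / 3.9771 = -2.615
p-value = 0.0137

Since p-value < α = 0.1, we reject H₀.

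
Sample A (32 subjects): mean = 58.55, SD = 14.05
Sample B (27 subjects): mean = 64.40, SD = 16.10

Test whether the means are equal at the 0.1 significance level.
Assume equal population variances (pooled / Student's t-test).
Student's two-sample t-test (equal variances):
H₀: μ₁ = μ₂
H₁: μ₁ ≠ μ₂
df = n₁ + n₂ - 2 = 57
Pooled variance s_p² = [(n₁-1)s₁² + (n₂-1)s₂²] / (n₁ + n₂ - 2) = [(31)(14.05²) + (26)(16.10²)] / 57 = 225.5954
SE = √(s_p²(1/n₁ + 1/n₂)) = √(225.5954 × (1/32 + 1/27)) = 3.9250
t = (x̄₁ - x̄₂) / SE = (58.55 - 64.40) / 3.9250 = -5.85 / 3.9250 = -1.490
p-value = 0.1416

Since p-value > α = 0.1, we fail to reject H₀.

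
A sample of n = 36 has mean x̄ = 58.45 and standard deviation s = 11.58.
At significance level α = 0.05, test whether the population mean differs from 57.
One-sample t-test:
H₀: μ = 57
H₁: μ ≠ 57
df = n - 1 = 35
t = (x̄ - μ₀) / (s/√n) = (58.45 - 57) / (11.58/√36) = 0.751
p-value = 0.4575

Since p-value > α = 0.05, we fail to reject H₀.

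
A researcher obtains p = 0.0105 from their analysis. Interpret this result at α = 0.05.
Since p = 0.0105 < α = 0.05, reject H₀.
There is sufficient evidence to reject the null hypothesis; the result is statistically significant at the 0.05 level.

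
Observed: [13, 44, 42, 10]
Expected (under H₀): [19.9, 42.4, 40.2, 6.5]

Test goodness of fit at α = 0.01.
Chi-square goodness of fit test:
H₀: observed counts match expected distribution
H₁: observed counts differ from expected distribution
df = k - 1 = 3
χ² = Σ(O - E)²/E
   = (13 - 19.9)²/19.9 + (44 - 42.4)²/42.4 + (42 - 40.2)²/40.2 + (10 - 6.5)²/6.5
   = 2.392 + 0.060 + 0.081 + 1.885
   = 4.42
p-value = 0.2197

Since p-value > α = 0.01, we fail to reject H₀.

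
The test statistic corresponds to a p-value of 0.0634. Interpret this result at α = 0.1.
Since p = 0.0634 < α = 0.1, reject H₀.
There is sufficient evidence to reject the null hypothesis; the result is statistically significant at the 0.1 level.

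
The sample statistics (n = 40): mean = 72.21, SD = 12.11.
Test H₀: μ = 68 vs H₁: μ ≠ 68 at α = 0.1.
One-sample t-test:
H₀: μ = 68
H₁: μ ≠ 68
df = n - 1 = 39
t = (x̄ - μ₀) / (s/√n) = (72.21 - 68) / (12.11/√40) = 2.199
p-value = 0.0339

Since p-value < α = 0.1, we reject H₀.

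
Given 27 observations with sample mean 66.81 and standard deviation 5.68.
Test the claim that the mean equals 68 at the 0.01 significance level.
One-sample t-test:
H₀: μ = 68
H₁: μ ≠ 68
df = n - 1 = 26
t = (x̄ - μ₀) / (s/√n) = (66.81 - 68) / (5.68/√27) = -1.089
p-value = 0.2863

Since p-value > α = 0.01, we fail to reject H₀.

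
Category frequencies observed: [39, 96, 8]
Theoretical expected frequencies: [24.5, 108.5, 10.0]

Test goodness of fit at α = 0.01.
Chi-square goodness of fit test:
H₀: observed counts match expected distribution
H₁: observed counts differ from expected distribution
df = k - 1 = 2
χ² = Σ(O - E)²/E
   = (39 - 24.5)²/24.5 + (96 - 108.5)²/108.5 + (8 - 10.0)²/10.0
   = 8.582 + 1.440 + 0.400
   = 10.42
p-value = 0.0055

Since p-value < α = 0.01, we reject H₀.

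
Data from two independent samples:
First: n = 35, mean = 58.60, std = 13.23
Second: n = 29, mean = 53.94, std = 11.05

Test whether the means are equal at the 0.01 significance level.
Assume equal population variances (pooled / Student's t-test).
Student's two-sample t-test (equal variances):
H₀: μ₁ = μ₂
H₁: μ₁ ≠ μ₂
df = n₁ + n₂ - 2 = 62
Pooled variance s_p² = [(n₁-1)s₁² + (n₂-1)s₂²] / (n₁ + n₂ - 2) = [(34)(13.23²) + (28)(11.05²)] / 62 = 151.1288
SE = √(s_p²(1/n₁ + 1/n₂)) = √(151.1288 × (1/35 + 1/29)) = 3.0870
t = (x̄₁ - x̄₂) / SE = (58.60 - 53.94) / 3.0870 = 4.66 / 3.0870 = 1.510
p-value = 0.1362

Since p-value > α = 0.01, we fail to reject H₀.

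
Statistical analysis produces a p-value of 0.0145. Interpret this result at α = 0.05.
Since p = 0.0145 < α = 0.05, reject H₀.
There is sufficient evidence to reject the null hypothesis; the result is statistically significant at the 0.05 level.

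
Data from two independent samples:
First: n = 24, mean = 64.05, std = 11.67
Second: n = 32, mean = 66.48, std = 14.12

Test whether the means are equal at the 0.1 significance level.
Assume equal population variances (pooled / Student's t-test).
Student's two-sample t-test (equal variances):
H₀: μ₁ = μ₂
H₁: μ₁ ≠ μ₂
df = n₁ + n₂ - 2 = 54
Pooled variance s_p² = [(n₁-1)s₁² + (n₂-1)s₂²] / (n₁ + n₂ - 2) = [(23)(11.67²) + (31)(14.12²)] / 54 = 172.4621
SE = √(s_p²(1/n₁ + 1/n₂)) = √(172.4621 × (1/24 + 1/32)) = 3.5462
t = (x̄₁ - x̄₂) / SE = (64.05 - 66.48) / 3.5462 = -2.43 / 3.5462 = -0.685
p-value = 0.4961

Since p-value > α = 0.1, we fail to reject H₀.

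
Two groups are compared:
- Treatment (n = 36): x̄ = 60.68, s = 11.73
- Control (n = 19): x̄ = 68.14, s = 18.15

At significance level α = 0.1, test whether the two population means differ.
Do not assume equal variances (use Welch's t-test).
Welch's two-sample t-test:
H₀: μ₁ = μ₂
H₁: μ₁ ≠ μ₂
s₁²/n₁ = 11.73²/36 = 3.8220,  s₂²/n₂ = 18.15²/19 = 17.3380
SE = √(s₁²/n₁ + s₂²/n₂) = √(3.8220 + 17.3380) = 4.6000
df (Welch-Satterthwaite) = (s₁²/n₁ + s₂²/n₂)² / [(s₁²/n₁)²/(n₁-1) + (s₂²/n₂)²/(n₂-1)] ≈ 26.16
t = (x̄₁ - x̄₂) / SE = (60.68 - 68.14) / 4.6000 = -7.46 / 4.6000 = -1.622
p-value = 0.1169

Since p-value > α = 0.1, we fail to reject H₀.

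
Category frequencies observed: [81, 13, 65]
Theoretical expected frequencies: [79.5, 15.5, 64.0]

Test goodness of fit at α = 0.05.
Chi-square goodness of fit test:
H₀: observed counts match expected distribution
H₁: observed counts differ from expected distribution
df = k - 1 = 2
χ² = Σ(O - E)²/E
   = (81 - 79.5)²/79.5 + (13 - 15.5)²/15.5 + (65 - 64.0)²/64.0
   = 0.028 + 0.403 + 0.016
   = 0.45
p-value = 0.7997

Since p-value > α = 0.05, we fail to reject H₀.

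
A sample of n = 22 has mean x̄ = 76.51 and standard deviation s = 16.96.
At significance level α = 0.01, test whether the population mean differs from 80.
One-sample t-test:
H₀: μ = 80
H₁: μ ≠ 80
df = n - 1 = 21
t = (x̄ - μ₀) / (s/√n) = (76.51 - 80) / (16.96/√22) = -0.965
p-value = 0.3454

Since p-value > α = 0.01, we fail to reject H₀.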